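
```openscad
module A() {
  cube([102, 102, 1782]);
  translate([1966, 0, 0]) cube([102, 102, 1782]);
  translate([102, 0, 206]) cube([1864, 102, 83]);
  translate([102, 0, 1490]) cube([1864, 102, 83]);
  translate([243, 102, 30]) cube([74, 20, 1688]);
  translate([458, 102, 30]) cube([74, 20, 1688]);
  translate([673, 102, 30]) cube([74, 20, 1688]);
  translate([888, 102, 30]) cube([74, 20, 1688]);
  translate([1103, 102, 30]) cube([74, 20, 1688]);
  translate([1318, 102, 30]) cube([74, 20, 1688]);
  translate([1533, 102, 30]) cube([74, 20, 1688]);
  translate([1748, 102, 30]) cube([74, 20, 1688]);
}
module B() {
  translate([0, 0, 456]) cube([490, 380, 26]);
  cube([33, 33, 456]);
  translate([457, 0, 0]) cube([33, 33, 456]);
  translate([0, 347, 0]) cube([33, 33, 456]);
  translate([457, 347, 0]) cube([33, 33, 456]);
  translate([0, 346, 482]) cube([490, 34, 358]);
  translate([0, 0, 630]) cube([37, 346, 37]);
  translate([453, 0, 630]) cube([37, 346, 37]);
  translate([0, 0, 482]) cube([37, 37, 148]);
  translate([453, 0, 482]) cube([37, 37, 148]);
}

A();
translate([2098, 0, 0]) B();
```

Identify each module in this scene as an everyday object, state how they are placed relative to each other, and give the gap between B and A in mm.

The chair's nearest face is 30 mm from the fence section's +x face.

A is a fence section. B is a chair. The chair is on the floor beside the fence section on its +x side. The gap between the chair and the fence section is 30 mm.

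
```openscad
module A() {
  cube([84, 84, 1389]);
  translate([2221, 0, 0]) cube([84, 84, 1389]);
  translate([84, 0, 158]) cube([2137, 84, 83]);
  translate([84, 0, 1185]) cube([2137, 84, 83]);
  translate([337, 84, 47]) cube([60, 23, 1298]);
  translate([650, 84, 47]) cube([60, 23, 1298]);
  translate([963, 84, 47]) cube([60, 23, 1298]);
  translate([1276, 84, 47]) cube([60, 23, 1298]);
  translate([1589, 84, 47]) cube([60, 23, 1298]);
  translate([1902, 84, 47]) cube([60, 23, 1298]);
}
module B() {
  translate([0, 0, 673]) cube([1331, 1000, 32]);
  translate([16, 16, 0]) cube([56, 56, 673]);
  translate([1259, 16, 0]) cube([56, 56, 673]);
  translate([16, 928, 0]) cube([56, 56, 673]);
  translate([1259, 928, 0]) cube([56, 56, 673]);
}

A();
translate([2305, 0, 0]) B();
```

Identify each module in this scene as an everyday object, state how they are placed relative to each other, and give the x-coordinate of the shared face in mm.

The fence section's +x face and the table's −x face are both at x = 2305 mm.

A is a fence section. B is a table. The table is against the fence section's +x side, with their −y faces flush. The x-coordinate of the shared face is 2305 mm.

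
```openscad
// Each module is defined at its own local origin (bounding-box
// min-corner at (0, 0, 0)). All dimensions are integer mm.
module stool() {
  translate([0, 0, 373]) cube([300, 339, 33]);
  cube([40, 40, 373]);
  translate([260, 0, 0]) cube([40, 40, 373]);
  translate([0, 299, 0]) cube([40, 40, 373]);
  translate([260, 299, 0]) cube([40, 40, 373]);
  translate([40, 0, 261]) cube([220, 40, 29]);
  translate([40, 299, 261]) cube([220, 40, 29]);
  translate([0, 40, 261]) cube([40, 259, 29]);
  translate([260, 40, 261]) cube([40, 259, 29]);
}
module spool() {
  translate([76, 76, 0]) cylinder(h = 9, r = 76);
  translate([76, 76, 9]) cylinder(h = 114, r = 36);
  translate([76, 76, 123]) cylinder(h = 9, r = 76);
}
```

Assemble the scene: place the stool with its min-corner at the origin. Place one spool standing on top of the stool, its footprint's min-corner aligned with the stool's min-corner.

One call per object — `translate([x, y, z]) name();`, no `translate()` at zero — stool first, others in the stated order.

stool();
translate([0, 0, 406]) spool();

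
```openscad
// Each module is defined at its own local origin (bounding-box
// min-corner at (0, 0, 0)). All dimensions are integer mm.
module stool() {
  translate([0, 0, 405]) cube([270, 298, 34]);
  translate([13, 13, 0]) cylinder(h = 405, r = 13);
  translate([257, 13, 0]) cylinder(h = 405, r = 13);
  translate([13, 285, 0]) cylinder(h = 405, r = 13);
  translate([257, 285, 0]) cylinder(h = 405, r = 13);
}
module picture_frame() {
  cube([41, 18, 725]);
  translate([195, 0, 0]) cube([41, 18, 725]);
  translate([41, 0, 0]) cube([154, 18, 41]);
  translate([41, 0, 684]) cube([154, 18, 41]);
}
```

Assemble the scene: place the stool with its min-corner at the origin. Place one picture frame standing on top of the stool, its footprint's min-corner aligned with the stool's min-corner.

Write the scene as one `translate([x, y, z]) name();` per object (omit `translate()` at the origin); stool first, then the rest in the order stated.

stool();
translate([0, 0, 439]) picture_frame();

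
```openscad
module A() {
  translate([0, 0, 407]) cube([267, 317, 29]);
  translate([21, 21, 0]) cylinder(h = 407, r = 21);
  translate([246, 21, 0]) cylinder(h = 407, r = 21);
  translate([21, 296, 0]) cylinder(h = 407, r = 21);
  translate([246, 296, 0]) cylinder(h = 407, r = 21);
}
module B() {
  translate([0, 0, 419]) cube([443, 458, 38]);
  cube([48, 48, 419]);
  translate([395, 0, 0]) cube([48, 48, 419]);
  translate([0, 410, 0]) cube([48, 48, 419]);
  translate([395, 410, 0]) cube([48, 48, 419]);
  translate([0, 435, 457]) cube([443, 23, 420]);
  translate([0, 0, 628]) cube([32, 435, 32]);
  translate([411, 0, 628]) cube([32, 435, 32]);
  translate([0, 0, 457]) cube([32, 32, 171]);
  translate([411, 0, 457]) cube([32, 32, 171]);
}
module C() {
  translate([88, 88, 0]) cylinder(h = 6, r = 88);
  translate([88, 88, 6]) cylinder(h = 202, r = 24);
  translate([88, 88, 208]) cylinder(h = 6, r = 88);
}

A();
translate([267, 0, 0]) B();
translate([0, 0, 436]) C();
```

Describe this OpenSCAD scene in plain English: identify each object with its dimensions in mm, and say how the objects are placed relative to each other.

A is a four-legged stool. The seat is 267×317 mm, 29 mm thick, top at z = 436 mm. It stands on four round legs, each 42 mm in diameter, from z = 0 to the seat underside, each leg's axis is inset half a diameter from the nearest pair of seat edges (so the leg's bounding box is flush with the corner).

B is a chair: 443×458 mm seat, 38 mm thick, top at z = 457 mm, on four 48 mm square corner legs flush with the seat edges. A 23 mm thick backrest slab spans the full seat width, extending 420 mm above the seat top, its back face flush with the seat's +y edge. Two armrests of 32×32 mm section run along each side from the seat's front edge to the front of the backrest, top faces 203 mm above the seat top and outer faces flush with the seat's x-edges; a 32×32 mm post under the front of each armrest stands on the seat at the front corner.

C is a spool: two coaxial disc flanges of radius 88 mm and thickness 6 mm, joined by a core cylinder of radius 24 mm and height 202 mm. The lower flange rests on z = 0 and the three cylinders share a vertical axis.

The chair is against the stool's +x side, with their −y faces flush. The spool is on top of the stool.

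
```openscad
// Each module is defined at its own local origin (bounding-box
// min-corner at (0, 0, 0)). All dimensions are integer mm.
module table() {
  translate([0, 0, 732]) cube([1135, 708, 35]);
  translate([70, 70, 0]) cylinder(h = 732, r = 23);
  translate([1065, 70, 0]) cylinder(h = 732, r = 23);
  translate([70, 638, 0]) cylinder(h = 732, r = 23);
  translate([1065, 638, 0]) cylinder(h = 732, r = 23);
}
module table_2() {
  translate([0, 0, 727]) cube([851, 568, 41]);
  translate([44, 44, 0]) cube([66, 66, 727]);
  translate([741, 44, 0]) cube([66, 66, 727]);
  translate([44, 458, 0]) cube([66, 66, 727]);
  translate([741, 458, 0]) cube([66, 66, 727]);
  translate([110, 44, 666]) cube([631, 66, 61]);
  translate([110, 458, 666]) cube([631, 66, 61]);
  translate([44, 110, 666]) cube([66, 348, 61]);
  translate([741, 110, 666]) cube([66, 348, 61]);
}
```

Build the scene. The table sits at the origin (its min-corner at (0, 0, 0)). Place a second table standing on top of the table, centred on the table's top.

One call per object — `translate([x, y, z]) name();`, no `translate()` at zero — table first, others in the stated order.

table();
translate([142, 70, 767]) table_2();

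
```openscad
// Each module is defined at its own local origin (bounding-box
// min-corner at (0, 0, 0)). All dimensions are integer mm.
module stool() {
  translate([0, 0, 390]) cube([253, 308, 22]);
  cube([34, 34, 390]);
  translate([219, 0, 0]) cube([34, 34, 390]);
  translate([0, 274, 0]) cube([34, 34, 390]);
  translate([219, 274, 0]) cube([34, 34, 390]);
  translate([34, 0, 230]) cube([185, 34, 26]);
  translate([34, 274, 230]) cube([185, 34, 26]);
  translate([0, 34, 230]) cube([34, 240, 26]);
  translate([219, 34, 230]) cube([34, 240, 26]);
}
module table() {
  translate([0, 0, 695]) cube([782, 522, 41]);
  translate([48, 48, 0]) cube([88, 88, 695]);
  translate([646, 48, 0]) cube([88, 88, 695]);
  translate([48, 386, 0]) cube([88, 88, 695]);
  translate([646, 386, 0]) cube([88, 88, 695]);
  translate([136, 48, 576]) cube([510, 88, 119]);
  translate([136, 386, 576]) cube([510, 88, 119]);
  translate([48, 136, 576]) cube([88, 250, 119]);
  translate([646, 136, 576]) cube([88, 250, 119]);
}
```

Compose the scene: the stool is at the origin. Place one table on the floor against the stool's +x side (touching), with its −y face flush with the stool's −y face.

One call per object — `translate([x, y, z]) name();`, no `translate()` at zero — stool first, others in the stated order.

stool();
translate([253, 0, 0]) table();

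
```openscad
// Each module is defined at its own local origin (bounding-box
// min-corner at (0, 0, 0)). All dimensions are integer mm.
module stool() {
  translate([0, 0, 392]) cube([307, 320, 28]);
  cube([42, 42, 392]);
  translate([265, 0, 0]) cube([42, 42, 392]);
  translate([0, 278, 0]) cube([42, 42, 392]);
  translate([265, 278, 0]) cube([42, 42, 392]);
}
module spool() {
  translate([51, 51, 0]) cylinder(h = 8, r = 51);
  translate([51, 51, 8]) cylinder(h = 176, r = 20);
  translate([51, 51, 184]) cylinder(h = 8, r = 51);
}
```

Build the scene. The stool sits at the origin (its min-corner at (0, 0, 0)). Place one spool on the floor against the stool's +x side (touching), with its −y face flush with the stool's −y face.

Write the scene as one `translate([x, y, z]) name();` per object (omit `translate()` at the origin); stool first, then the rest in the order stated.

stool();
translate([307, 0, 0]) spool();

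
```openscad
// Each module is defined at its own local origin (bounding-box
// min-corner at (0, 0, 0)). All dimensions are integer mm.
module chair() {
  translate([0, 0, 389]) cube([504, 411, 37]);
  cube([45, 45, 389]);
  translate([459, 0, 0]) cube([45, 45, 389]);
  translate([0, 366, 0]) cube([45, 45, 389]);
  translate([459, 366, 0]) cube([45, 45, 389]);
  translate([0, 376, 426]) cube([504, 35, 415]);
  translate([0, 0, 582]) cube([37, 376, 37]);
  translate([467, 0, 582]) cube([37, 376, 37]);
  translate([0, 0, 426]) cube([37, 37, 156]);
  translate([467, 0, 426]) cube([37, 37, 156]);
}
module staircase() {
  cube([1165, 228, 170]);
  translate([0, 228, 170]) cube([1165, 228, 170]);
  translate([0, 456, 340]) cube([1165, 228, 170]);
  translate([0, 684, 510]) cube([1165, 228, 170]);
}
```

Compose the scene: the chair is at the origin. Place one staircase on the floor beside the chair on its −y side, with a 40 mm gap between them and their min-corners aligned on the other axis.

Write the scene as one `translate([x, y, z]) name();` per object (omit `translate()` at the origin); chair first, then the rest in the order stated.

chair();
translate([0, -952, 0]) staircase();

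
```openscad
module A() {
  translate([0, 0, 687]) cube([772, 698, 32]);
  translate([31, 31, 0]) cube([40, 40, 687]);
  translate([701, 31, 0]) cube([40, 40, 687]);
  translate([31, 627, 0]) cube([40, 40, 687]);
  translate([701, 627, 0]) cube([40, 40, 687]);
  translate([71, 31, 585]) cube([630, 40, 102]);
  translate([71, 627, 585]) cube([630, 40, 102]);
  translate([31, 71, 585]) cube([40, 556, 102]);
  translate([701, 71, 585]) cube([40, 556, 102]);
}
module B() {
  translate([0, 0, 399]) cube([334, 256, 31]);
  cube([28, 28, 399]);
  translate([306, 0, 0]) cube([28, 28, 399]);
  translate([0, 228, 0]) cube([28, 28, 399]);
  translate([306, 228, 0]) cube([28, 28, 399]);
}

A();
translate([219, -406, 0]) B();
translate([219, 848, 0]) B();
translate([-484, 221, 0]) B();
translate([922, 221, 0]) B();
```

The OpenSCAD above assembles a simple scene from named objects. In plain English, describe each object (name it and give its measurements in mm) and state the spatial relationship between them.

A is a rectangular dining table. The top is 772×698×32 mm with its upper surface at z = 719 mm. It stands on four 40×40 mm square legs, each inset 31 mm from the nearest pair of top edges, running from the floor to the underside of the top. Four apron rails, 40 mm thick and 102 mm tall, run between adjacent legs with their top edges flush with the underside of the top and their outer faces flush with the legs' outer faces.

B is a four-legged stool. The seat is a 334×256×31 mm slab whose top surface is at z = 430 mm; four square legs, each 28×28 mm in cross-section, run from the floor (z = 0) to the underside of the seat, each flush with a corner of the seat.

Four stools sit around the table at the −y, +y, −x, +x sides.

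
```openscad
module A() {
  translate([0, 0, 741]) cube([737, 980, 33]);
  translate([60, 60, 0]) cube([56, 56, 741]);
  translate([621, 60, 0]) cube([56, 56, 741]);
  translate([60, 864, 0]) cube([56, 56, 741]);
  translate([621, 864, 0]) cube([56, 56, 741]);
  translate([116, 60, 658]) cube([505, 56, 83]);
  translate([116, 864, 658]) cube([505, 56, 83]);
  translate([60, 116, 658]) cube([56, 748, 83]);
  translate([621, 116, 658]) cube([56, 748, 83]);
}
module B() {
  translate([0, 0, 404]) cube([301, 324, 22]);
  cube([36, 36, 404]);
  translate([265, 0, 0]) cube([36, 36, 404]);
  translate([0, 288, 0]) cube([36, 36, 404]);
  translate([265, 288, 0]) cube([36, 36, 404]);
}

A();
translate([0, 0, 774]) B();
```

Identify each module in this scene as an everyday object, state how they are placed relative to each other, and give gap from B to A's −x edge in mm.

The stool's min-x is at 0; the table's min-x is 0; gap = 0 mm.

A is a table. B is a stool. The stool is on top of the table. The gap from the stool to the table's −x edge is 0 mm.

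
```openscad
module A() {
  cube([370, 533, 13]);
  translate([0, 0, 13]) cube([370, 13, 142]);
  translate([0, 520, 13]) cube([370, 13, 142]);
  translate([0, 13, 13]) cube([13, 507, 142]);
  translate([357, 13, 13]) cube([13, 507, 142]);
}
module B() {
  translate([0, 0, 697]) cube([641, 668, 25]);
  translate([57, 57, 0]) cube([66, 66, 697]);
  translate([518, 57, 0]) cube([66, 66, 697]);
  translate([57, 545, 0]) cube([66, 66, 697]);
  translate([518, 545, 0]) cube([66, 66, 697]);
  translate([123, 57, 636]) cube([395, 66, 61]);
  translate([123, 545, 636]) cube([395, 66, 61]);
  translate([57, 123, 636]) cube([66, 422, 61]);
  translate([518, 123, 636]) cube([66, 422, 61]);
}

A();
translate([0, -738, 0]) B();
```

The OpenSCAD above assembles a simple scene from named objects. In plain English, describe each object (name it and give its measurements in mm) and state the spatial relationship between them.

A is an open storage box with external size 370×533×155 mm and wall thickness 13 mm (the base is also 13 mm thick). The base covers the whole footprint; the four walls stand on the base, with the y-facing walls full-width and the x-facing walls fitting between their inner faces.

B is a rectangular dining table. The top is 641×668×25 mm with its upper surface at z = 722 mm. It stands on four 66×66 mm square legs, each inset 57 mm from the nearest pair of top edges, running from the floor to the underside of the top. Four apron rails, 66 mm thick and 61 mm tall, run between adjacent legs with their top edges flush with the underside of the top and their outer faces flush with the legs' outer faces.

The table is on the floor beside the open box on its −y side.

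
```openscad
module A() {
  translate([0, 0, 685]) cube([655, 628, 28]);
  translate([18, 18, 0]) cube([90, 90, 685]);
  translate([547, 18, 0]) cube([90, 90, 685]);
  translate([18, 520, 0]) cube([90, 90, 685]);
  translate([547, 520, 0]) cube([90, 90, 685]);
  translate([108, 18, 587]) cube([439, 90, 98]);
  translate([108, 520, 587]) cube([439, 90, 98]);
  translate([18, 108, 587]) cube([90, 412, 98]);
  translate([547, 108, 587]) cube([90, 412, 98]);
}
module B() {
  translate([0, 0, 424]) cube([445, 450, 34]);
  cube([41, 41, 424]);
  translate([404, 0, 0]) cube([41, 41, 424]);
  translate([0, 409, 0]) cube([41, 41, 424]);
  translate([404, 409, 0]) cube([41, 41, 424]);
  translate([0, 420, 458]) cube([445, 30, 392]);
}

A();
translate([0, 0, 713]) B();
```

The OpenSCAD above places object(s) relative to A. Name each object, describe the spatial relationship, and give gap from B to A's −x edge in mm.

The chair's min-x is at 0; the table's min-x is 0; gap = 0 mm.

A is a table. B is a chair. The chair is on top of the table. The gap from the chair to the table's −x edge is 0 mm.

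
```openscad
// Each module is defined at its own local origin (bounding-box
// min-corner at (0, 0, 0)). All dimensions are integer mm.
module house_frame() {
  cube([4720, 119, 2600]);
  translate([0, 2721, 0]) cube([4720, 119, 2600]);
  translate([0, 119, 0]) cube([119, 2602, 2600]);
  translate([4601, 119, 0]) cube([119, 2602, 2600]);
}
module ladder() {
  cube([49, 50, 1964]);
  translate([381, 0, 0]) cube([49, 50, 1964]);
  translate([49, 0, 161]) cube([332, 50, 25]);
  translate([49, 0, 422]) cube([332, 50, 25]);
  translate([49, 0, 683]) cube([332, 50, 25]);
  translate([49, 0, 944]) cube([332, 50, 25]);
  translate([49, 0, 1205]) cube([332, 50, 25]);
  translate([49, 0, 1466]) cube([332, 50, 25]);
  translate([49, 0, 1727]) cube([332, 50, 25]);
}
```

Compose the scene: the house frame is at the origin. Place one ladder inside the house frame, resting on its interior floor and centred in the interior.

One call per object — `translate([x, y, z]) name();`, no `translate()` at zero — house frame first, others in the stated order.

house_frame();
translate([2145, 1395, 0]) ladder();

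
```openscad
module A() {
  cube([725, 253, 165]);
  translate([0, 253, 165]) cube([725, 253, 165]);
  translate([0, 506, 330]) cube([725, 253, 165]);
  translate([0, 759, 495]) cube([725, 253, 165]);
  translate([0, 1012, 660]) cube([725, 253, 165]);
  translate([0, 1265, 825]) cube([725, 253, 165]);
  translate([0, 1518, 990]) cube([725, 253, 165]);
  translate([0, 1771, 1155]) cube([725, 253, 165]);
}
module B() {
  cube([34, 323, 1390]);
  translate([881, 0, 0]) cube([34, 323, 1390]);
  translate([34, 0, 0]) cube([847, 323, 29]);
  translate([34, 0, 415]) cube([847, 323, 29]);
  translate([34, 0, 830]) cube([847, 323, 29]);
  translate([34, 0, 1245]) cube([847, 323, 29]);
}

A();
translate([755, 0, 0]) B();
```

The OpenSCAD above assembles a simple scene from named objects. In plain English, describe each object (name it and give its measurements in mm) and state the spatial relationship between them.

A is a straight staircase of 8 solid steps. Each step is 725 mm wide (x), 253 mm deep (y, the going) and 165 mm tall (the rise). The first step rests on the floor; each subsequent step sits one going further in +y and one rise higher in +z, directly behind and above the previous step with no overlap.

B is an open bookshelf. Two side panels, each 34 mm thick, 323 mm deep and 1390 mm tall, stand 915 mm apart (outside-to-outside). Between them sit 4 shelves, each 29 mm thick and 323 mm deep, spanning the full gap between the sides. The bottom shelf rests on the floor (its underside at z = 0) and the clear gap between one shelf's top and the next shelf's underside is 386 mm.

The bookshelf is on the floor beside the staircase on its +x side.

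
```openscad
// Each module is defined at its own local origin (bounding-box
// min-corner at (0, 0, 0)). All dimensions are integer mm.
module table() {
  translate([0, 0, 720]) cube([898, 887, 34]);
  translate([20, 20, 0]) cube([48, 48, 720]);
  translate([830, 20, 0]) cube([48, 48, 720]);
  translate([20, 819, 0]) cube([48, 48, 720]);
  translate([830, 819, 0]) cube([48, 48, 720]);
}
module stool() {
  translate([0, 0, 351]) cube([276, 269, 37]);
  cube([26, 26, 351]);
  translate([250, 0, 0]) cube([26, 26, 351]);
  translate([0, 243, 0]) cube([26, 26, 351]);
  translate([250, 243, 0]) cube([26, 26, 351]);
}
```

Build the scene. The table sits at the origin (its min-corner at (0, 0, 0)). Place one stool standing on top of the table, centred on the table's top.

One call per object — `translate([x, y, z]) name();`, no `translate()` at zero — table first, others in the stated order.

table();
translate([311, 309, 754]) stool();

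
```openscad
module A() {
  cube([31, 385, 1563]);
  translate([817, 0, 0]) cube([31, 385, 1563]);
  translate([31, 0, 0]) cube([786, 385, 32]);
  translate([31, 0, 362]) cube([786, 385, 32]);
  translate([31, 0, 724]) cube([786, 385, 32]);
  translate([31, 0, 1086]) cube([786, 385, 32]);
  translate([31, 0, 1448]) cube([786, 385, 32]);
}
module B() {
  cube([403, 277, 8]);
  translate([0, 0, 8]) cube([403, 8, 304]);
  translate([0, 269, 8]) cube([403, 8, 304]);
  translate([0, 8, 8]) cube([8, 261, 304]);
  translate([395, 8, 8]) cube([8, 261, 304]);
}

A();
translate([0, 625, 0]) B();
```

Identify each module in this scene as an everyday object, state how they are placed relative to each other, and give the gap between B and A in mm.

The open box's nearest face is 240 mm from the bookshelf's +y face.

A is a bookshelf. B is an open box. The open box is on the floor beside the bookshelf on its +y side. The gap between the open box and the bookshelf is 240 mm.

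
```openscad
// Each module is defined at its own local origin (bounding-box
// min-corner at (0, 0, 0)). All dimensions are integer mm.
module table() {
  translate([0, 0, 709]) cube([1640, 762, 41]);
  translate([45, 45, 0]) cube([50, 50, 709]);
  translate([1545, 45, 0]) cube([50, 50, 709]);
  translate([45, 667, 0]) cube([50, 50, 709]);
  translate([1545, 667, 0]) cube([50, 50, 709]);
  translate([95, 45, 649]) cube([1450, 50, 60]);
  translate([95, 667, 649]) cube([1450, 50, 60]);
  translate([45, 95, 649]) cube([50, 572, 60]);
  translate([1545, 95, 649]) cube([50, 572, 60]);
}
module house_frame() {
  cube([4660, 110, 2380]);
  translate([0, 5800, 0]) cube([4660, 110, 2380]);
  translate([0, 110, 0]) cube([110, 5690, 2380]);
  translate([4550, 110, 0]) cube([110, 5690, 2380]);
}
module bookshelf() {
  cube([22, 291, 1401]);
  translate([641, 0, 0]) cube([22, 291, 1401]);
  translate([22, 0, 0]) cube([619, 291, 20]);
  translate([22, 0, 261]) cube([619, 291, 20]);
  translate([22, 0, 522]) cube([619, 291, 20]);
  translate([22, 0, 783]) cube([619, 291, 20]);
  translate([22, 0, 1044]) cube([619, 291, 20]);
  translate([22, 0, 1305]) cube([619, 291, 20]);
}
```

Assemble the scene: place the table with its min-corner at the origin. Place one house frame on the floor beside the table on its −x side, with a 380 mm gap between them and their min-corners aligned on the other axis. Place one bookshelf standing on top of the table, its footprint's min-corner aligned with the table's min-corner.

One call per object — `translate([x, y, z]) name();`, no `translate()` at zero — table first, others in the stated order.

table();
translate([-5040, 0, 0]) house_frame();
translate([0, 0, 750]) bookshelf();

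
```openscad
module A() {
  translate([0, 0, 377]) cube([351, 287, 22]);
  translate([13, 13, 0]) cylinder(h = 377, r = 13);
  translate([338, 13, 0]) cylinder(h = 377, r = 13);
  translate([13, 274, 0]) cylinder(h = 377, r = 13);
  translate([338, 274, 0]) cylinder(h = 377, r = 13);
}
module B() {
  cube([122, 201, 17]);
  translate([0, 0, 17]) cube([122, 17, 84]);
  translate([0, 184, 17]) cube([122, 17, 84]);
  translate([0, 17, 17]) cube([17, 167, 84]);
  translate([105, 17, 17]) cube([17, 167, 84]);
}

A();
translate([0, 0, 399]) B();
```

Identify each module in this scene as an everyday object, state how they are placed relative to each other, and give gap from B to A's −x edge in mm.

The open box's min-x is at 0; the stool's min-x is 0; gap = 0 mm.

A is a stool. B is an open box. The open box is on top of the stool. The gap from the open box to the stool's −x edge is 0 mm.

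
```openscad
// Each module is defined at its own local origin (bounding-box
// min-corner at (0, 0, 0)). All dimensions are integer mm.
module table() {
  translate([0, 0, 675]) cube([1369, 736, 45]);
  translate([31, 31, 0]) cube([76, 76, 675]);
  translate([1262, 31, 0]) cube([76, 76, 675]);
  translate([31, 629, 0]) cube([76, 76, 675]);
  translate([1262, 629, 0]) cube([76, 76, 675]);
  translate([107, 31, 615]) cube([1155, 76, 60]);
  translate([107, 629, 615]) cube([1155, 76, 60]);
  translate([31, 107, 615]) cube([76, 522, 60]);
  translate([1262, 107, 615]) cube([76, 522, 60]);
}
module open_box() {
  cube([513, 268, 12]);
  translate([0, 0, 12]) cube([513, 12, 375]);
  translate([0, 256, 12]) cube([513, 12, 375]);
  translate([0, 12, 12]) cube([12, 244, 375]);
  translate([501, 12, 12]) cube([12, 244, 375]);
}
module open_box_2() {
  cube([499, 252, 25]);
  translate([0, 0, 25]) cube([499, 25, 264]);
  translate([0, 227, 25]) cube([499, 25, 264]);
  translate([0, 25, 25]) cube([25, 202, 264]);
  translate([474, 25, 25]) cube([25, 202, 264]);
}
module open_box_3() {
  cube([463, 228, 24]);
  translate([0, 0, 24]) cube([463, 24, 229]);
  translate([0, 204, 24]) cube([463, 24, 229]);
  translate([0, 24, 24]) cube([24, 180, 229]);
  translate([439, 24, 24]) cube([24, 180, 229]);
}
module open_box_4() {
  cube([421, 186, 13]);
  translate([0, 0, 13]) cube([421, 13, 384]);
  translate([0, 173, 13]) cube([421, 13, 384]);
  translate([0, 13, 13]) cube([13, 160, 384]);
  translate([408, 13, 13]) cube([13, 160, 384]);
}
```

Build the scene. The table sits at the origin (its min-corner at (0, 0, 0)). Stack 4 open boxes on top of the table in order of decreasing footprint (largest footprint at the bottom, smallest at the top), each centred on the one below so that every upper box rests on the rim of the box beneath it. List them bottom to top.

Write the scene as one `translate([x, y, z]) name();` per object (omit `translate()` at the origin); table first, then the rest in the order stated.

table();
translate([428, 234, 720]) open_box();
translate([435, 242, 1107]) open_box_2();
translate([453, 254, 1396]) open_box_3();
translate([474, 275, 1649]) open_box_4();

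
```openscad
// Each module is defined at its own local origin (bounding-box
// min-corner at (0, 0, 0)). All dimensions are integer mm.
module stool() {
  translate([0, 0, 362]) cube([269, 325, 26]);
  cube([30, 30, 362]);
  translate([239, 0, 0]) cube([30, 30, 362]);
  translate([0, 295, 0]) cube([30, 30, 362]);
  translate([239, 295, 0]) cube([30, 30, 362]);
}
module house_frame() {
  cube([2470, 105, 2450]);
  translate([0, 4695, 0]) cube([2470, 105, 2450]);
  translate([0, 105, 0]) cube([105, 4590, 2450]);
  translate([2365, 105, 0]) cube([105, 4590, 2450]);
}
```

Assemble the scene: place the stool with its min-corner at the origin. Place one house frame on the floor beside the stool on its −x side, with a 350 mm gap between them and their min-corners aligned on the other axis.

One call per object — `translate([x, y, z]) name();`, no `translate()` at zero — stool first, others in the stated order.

stool();
translate([-2820, 0, 0]) house_frame();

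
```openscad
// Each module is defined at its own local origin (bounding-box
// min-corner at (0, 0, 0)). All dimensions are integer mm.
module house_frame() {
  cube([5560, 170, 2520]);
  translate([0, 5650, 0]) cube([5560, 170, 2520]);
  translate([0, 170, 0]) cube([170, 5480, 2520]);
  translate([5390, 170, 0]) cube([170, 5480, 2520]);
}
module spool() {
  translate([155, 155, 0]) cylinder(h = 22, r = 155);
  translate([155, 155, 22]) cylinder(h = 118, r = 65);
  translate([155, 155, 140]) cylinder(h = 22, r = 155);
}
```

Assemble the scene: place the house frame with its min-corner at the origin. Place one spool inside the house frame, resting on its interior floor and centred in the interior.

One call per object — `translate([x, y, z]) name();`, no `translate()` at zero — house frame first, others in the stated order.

house_frame();
translate([2625, 2755, 0]) spool();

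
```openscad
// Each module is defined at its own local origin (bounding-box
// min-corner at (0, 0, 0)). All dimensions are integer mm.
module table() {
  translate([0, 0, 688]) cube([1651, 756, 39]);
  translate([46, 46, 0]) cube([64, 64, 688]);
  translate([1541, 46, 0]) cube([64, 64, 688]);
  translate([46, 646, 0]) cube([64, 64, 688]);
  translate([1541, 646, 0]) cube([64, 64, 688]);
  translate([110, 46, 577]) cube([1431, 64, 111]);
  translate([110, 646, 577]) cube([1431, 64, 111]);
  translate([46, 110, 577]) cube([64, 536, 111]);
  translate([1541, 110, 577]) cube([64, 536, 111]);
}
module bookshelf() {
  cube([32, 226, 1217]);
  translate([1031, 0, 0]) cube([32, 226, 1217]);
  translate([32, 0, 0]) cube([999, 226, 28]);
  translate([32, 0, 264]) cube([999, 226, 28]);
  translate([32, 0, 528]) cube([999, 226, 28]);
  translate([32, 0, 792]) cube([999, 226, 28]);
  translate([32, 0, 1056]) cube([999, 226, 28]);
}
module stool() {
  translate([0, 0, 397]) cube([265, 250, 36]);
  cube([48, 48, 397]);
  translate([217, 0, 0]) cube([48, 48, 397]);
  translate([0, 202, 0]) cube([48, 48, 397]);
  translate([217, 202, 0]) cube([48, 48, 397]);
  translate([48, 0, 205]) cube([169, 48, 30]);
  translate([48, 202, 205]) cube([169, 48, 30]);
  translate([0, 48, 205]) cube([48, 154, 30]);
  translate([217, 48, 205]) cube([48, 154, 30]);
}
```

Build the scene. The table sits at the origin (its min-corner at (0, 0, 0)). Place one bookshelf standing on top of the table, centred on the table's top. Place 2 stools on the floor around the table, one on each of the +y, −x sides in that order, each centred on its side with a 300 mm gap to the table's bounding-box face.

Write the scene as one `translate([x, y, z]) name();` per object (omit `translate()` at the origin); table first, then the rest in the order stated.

table();
translate([294, 265, 727]) bookshelf();
translate([693, 1056, 0]) stool();
translate([-565, 253, 0]) stool();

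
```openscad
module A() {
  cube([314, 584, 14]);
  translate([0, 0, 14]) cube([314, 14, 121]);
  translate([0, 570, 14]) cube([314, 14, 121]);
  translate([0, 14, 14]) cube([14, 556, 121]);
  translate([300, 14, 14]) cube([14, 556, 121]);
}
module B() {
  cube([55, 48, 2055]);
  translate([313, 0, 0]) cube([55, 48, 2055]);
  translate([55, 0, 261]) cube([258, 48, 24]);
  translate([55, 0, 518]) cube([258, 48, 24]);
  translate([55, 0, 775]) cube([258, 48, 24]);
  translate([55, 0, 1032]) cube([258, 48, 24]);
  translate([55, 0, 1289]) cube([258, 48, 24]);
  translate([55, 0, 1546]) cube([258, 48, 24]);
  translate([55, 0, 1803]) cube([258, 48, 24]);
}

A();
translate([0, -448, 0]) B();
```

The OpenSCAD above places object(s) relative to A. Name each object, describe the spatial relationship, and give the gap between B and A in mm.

The ladder's nearest face is 400 mm from the open box's −y face.

A is an open box. B is a ladder. The ladder is on the floor beside the open box on its −y side. The gap between the ladder and the open box is 400 mm.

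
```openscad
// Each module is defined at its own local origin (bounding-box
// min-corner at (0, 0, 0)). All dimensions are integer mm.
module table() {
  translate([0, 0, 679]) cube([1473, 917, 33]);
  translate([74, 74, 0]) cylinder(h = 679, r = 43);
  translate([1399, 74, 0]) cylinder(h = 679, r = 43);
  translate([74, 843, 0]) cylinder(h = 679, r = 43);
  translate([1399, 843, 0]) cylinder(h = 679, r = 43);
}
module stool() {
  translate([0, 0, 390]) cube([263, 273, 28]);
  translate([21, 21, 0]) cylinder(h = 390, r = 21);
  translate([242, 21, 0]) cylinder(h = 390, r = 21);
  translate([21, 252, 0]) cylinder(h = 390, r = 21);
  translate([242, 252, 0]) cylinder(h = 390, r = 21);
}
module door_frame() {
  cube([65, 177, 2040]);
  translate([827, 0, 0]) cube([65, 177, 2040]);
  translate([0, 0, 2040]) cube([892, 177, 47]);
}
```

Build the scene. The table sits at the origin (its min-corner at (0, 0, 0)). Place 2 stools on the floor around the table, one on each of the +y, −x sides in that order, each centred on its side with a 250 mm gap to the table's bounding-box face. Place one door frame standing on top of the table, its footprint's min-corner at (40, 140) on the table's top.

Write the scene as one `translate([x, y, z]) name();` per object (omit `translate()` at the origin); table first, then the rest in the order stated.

table();
translate([605, 1167, 0]) stool();
translate([-513, 322, 0]) stool();
translate([40, 140, 712]) door_frame();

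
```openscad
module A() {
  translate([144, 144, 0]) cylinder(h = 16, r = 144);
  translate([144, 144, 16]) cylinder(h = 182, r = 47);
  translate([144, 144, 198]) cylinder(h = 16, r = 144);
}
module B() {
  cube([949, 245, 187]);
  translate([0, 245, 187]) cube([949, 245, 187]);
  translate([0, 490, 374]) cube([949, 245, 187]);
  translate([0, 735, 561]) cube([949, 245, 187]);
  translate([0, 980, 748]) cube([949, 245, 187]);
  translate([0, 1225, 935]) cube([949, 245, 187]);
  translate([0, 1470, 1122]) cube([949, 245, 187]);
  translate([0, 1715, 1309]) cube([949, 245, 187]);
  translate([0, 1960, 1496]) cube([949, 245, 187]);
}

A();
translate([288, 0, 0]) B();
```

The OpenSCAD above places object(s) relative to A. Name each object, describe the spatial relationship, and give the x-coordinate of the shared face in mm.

The spool's +x face and the staircase's −x face are both at x = 288 mm.

A is a spool. B is a staircase. The staircase is against the spool's +x side, with their −y faces flush. The x-coordinate of the shared face is 288 mm.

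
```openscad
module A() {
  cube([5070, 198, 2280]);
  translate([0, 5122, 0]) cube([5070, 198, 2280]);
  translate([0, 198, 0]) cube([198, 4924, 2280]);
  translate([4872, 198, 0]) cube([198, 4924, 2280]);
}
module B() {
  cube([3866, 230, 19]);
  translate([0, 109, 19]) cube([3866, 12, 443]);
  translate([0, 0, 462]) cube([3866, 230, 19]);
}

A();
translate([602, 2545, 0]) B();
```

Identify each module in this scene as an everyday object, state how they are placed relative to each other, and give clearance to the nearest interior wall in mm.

A is a house frame. B is an I-beam. The I-beam sits inside the house frame, centred. The clearance to the nearest interior wall is 404 mm.

Clearances: x = 404, y = 2347; minimum 404 mm.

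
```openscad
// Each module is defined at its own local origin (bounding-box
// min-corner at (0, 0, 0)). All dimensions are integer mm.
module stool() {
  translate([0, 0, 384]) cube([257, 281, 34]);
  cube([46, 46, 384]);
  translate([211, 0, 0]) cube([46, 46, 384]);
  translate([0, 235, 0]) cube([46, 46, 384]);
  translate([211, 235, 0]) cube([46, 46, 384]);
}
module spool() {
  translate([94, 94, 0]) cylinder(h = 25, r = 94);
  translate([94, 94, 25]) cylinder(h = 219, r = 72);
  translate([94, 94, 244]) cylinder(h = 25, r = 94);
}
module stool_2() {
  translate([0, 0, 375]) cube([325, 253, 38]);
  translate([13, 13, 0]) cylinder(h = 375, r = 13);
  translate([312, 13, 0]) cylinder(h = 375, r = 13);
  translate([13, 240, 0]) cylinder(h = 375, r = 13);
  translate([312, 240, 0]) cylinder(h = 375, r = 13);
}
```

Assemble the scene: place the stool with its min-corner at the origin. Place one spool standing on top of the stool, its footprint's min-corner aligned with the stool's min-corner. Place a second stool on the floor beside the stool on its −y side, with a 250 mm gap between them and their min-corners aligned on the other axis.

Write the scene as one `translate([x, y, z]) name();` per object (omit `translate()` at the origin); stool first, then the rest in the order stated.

stool();
translate([0, 0, 418]) spool();
translate([0, -503, 0]) stool_2();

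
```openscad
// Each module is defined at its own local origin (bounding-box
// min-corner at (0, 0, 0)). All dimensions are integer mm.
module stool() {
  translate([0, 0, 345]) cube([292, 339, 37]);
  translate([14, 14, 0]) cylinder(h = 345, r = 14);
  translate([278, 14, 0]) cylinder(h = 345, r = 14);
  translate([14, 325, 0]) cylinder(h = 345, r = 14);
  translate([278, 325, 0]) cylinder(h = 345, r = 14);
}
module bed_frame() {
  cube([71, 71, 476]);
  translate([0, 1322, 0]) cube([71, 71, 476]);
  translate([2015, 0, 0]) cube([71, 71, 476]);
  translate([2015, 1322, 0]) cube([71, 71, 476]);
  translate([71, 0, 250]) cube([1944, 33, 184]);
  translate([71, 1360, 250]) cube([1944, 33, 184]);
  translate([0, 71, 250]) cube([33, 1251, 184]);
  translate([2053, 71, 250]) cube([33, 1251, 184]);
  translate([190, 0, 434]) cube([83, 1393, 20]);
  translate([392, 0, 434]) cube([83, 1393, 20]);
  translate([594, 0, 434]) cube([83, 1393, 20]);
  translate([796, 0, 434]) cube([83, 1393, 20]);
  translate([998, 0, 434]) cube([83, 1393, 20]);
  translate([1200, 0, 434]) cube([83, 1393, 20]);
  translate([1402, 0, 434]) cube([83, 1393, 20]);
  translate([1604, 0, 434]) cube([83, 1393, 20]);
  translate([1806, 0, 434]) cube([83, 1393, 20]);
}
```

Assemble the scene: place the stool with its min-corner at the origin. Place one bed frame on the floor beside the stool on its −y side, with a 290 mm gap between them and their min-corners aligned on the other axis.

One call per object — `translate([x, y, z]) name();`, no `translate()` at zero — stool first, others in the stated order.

stool();
translate([0, -1683, 0]) bed_frame();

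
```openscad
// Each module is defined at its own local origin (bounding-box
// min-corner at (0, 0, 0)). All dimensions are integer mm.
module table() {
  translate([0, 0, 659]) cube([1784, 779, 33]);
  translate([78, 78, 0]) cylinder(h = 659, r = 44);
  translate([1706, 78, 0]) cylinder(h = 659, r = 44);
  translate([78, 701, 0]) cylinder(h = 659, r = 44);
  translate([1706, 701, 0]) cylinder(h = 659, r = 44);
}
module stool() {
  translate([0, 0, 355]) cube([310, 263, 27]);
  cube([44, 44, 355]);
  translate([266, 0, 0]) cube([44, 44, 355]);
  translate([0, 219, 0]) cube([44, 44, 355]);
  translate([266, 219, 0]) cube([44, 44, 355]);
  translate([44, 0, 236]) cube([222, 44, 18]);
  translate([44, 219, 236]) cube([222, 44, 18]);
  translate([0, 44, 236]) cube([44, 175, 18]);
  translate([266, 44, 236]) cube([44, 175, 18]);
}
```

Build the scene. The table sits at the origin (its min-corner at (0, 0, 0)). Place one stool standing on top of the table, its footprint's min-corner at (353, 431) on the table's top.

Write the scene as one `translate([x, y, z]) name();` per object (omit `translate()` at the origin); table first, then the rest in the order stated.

table();
translate([353, 431, 692]) stool();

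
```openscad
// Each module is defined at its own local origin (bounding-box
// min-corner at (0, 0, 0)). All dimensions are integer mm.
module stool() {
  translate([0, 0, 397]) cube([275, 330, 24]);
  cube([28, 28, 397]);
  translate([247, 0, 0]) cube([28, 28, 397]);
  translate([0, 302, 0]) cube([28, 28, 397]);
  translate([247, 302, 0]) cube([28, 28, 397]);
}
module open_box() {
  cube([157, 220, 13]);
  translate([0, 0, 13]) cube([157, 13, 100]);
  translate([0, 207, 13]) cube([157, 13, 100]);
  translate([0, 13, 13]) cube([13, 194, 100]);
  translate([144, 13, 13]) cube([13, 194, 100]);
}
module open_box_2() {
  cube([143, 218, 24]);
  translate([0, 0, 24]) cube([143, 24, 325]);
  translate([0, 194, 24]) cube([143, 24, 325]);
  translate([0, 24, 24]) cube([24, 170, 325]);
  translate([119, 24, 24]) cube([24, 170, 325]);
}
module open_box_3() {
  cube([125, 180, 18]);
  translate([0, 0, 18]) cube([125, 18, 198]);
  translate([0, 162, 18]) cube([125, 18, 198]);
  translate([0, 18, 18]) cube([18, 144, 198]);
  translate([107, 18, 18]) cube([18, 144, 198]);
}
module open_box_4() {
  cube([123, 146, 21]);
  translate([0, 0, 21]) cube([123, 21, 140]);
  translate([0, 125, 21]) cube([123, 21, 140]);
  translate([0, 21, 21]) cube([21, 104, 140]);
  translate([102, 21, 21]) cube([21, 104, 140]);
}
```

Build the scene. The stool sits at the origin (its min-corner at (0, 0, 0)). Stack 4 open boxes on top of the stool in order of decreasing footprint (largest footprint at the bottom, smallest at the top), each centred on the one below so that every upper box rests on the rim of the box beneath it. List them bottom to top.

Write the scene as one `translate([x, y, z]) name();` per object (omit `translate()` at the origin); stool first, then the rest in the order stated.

stool();
translate([59, 55, 421]) open_box();
translate([66, 56, 534]) open_box_2();
translate([75, 75, 883]) open_box_3();
translate([76, 92, 1099]) open_box_4();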